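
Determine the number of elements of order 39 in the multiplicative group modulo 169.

φ(169) = φ(13^2) = 13·(13−1) = 156 = 2^2 · 3 · 13.
Since (Z/169Z)^× is cyclic of order 156, the number of elements of order d is φ(d) when d | 156 and 0 otherwise.
39 = 3 · 13 divides 156, and φ(39) = 24.

24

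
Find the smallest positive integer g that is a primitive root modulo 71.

7

φ(71) = 71 − 1 = 70 = 2 · 5 · 7.
g is a primitive root iff g^(70/q) ≢ 1 (mod 71) for each prime q ∈ {2, 5, 7}.
g = 2: 2^35 ≡ 1 — hits 1, so not a primitive root.
g = 3: 3^35 ≡ 1 — hits 1, so not a primitive root.
g = 4: 4^35 ≡ 1 — hits 1, so not a primitive root.
g = 5: 5^35 ≡ 1 — hits 1, so not a primitive root.
g = 6: 6^35 ≡ 1 — hits 1, so not a primitive root.
g = 7: 7^35 ≡ 70; 7^14 ≡ 54; 7^10 ≡ 45 — none is 1, so 7 is a primitive root.
The smallest primitive root modulo 71 is 7.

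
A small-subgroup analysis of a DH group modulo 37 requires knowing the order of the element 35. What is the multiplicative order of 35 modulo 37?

36

ord(35) | φ(37) = 37 − 1 = 36 = 2^2 · 3^2.
Divisors of 36: 1, 2, 3, 4, 6, 9, 12, 18, 36.
Test each divisor d:
35^1 ≡ 35 (mod 37)
35^2 ≡ 4 (mod 37)
35^3 ≡ 29 (mod 37)
35^4 ≡ 16 (mod 37)
35^6 ≡ 27 (mod 37)
35^9 ≡ 6 (mod 37)
35^12 ≡ 26 (mod 37)
35^18 ≡ 36 (mod 37)
35^36 ≡ 1 (mod 37) ✓
Hence ord(35) = 36.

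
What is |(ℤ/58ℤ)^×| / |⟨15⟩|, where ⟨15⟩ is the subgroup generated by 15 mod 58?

1

The order of 15 must divide φ(58) = φ(2)·φ(29) = 1·28 = 28 = 2^2 · 7.
Divisors of 28: 1, 2, 4, 7, 14, 28.
Evaluate successive powers at the divisors of 28:
15^1 ≡ 15 (mod 58)
15^2 ≡ 51 (mod 58)
15^4 ≡ 49 (mod 58)
15^7 ≡ 17 (mod 58)
15^14 ≡ 57 (mod 58)
15^28 ≡ 1 (mod 58) ✓
Thus |⟨15⟩| = ord(15) = 28.
[(Z/58Z)^× : ⟨15⟩] = 28/28 = 1.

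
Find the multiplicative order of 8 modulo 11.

10

The order of 8 must divide φ(11) = 11 − 1 = 10 = 2 · 5.
Divisors of 10: 1, 2, 5, 10.
Compute 8^d (mod 11) for the divisors d until we hit 1:
8^1 ≡ 8 (mod 11)
8^2 ≡ 9 (mod 11)
8^5 ≡ 10 (mod 11)
8^10 ≡ 1 (mod 11) ✓
Therefore the multiplicative order of 8 modulo 11 is 10.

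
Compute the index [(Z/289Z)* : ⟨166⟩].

The order of 166 must divide φ(289) = φ(17^2) = 17·(17−1) = 272 = 2^4 · 17.
Divisors of 272: 1, 2, 4, 8, 16, 17, 34, 68, 136, 272.
Check 166^d mod 289 for each divisor in increasing order:
166^1 ≡ 166 (mod 289)
166^2 ≡ 101 (mod 289)
166^4 ≡ 86 (mod 289)
166^8 ≡ 171 (mod 289)
166^16 ≡ 52 (mod 289)
166^17 ≡ 251 (mod 289)
166^34 ≡ 288 (mod 289)
166^68 ≡ 1 (mod 289) ✓
So ord_289(166) = 68, hence |⟨166⟩| = 68.
[(Z/289Z)^× : ⟨166⟩] = 272/68 = 4.

4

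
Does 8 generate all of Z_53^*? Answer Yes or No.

Yes

φ(53) = 53 − 1 = 52 = 2^2 · 13.
An element g generates (Z/53Z)^× iff g^(52/q) ≢ 1 (mod 53) for each prime q ∈ {2, 13}.
8^26 ≡ 52 (mod 53)  [q = 2: ≢ 1 ✓]
8^4 ≡ 15 (mod 53)  [q = 13: ≢ 1 ✓]
Every test exponent gives a nontrivial residue, hence 8 generates the full group.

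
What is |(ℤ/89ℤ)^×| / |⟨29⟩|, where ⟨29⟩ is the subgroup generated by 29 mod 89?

1

ord(29) | φ(89) = 89 − 1 = 88 = 2^3 · 11.
Divisors of 88: 1, 2, 4, 8, 11, 22, 44, 88.
Compute 29^d (mod 89) for the divisors d until we hit 1:
29^1 ≡ 29 (mod 89)
29^2 ≡ 40 (mod 89)
29^4 ≡ 87 (mod 89)
29^8 ≡ 4 (mod 89)
29^11 ≡ 12 (mod 89)
29^22 ≡ 55 (mod 89)
29^44 ≡ 88 (mod 89)
29^88 ≡ 1 (mod 89) ✓
The order of 29 is 88, so the subgroup it generates has 88 elements.
The index is φ(89) / ord(29) = 88 / 88 = 1.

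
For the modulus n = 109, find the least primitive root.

6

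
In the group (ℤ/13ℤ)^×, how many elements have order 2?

φ(13) = 13 − 1 = 12 = 2^2 · 3.
In a cyclic group of order 12, there are φ(d) elements of order d for each divisor d of 12, and zero for non-divisors.
2 | 12, and φ(2) = 2 − 1 = 1.

1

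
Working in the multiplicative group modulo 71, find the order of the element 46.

Since 46 ∈ (Z/71Z)^×, its order divides φ(71) = 71 − 1 = 70 = 2 · 5 · 7.
Divisors of 70: 1, 2, 5, 7, 10, 14, 35, 70.
Test each divisor d:
46^1 ≡ 46
46^2 ≡ 57
46^5 ≡ 70
46^7 ≡ 14
46^10 ≡ 1
Therefore the multiplicative order of 46 modulo 71 is 10.

10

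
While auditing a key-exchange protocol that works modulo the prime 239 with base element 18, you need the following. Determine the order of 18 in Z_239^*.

119

By Lagrange's theorem, ord_239(18) divides φ(239) = 239 − 1 = 238 = 2 · 7 · 17.
Divisors of 238: 1, 2, 7, 14, 17, 34, 119, 238.
Compute 18^d (mod 239) for the divisors d until we hit 1:
18^1 ≡ 18
18^2 ≡ 85
18^7 ≡ 22
18^14 ≡ 6
18^17 ≡ 98
18^34 ≡ 44
18^119 ≡ 1
The smallest such exponent is 119, so the order of 18 is 119.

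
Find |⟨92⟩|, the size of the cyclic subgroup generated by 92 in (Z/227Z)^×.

113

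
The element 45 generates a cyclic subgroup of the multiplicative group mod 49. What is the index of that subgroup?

1

Since 45 ∈ (Z/49Z)^×, its order divides φ(49) = φ(7^2) = 7·(7−1) = 42 = 2 · 3 · 7.
Divisors of 42: 1, 2, 3, 6, 7, 14, 21, 42.
Test each divisor d:
45^1 ≡ 45 (mod 49)
45^2 ≡ 16 (mod 49)
45^3 ≡ 34 (mod 49)
45^6 ≡ 29 (mod 49)
45^7 ≡ 31 (mod 49)
45^14 ≡ 30 (mod 49)
45^21 ≡ 48 (mod 49)
45^42 ≡ 1 (mod 49) ✓
The order of 45 is 42, so the subgroup it generates has 42 elements.
Index = |(Z/49Z)^×| / |⟨45⟩| = 42 / 42 = 1.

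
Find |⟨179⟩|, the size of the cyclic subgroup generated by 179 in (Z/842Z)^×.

ord(179) | φ(842) = φ(2)·φ(421) = 1·420 = 420 = 2^2 · 3 · 5 · 7.
Divisors of 420: 1, 2, 3, 4, 5, 6, 7, 10, 12, 14, 15, 20, 21, 28, 30, 35, 42, 60, 70, 84, 105, 140, 210, 420.
Evaluate successive powers at the divisors of 420:
179^1 ≡ 179 (mod 842)
179^2 ≡ 45 (mod 842)
179^3 ≡ 477 (mod 842)
179^4 ≡ 341 (mod 842)
179^5 ≡ 415 (mod 842)
179^6 ≡ 189 (mod 842)
179^7 ≡ 151 (mod 842)
179^10 ≡ 457 (mod 842)
179^12 ≡ 357 (mod 842)
179^14 ≡ 67 (mod 842)
179^15 ≡ 205 (mod 842)
179^20 ≡ 33 (mod 842)
179^21 ≡ 13 (mod 842)
179^28 ≡ 279 (mod 842)
179^30 ≡ 767 (mod 842)
179^35 ≡ 29 (mod 842)
179^42 ≡ 169 (mod 842)
179^60 ≡ 573 (mod 842)
179^70 ≡ 841 (mod 842)
179^84 ≡ 775 (mod 842)
179^105 ≡ 813 (mod 842)
179^140 ≡ 1 (mod 842) ✓
The smallest such exponent is 140, so the order of 179 is 140.

140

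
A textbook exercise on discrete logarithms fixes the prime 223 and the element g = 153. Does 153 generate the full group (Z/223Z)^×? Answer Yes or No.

No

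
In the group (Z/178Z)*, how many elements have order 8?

4

φ(178) = φ(2)·φ(89) = 1·88 = 88 = 2^3 · 11.
(Z/178Z)^× is cyclic (|G| = 88); a cyclic group of order m has exactly φ(d) elements of each order d | m, and none otherwise.
8 = 2^3 divides 88, and φ(8) = 4.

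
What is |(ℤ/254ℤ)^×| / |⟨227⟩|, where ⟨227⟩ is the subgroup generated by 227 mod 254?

6

ord(227) | φ(254) = φ(2)·φ(127) = 1·126 = 126 = 2 · 3^2 · 7.
Divisors of 126: 1, 2, 3, 6, 7, 9, 14, 18, 21, 42, 63, 126.
Test each divisor d:
227^1 ≡ 227 (mod 254)
227^2 ≡ 221 (mod 254)
227^3 ≡ 129 (mod 254)
227^6 ≡ 131 (mod 254)
227^7 ≡ 19 (mod 254)
227^9 ≡ 135 (mod 254)
227^14 ≡ 107 (mod 254)
227^18 ≡ 191 (mod 254)
227^21 ≡ 1 (mod 254) ✓
The order of 227 is 21, so the subgroup it generates has 21 elements.
[(Z/254Z)^× : ⟨227⟩] = 126/21 = 6.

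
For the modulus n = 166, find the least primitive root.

φ(166) = φ(2)·φ(83) = 1·82 = 82 = 2 · 41.
Test candidates g = 2, 3, … against the prime factors q ∈ {2, 41} of φ(166): g is a generator iff g^(82/q) ≢ 1 for every such q.
g = 2: gcd(2, 166) = 2 > 1, not a unit — skip.
g = 3: 3^41 ≡ 1 — hits 1, so not a primitive root.
g = 4: gcd(4, 166) = 2 > 1, not a unit — skip.
g = 5: 5^41 ≡ 165; 5^2 ≡ 25 — none is 1, so 5 is a primitive root.
So 5 is the smallest generator of (Z/166Z)^×.

5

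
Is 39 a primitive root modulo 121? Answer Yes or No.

Yes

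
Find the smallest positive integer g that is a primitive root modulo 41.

φ(41) = 41 − 1 = 40 = 2^3 · 5.
g is a primitive root iff g^(40/q) ≢ 1 (mod 41) for each prime q ∈ {2, 5}.
g = 2: 2^20 ≡ 1 — hits 1, so not a primitive root.
g = 3: 3^20 ≡ 40; 3^8 ≡ 1 — hits 1, so not a primitive root.
g = 4: 4^20 ≡ 1 — hits 1, so not a primitive root.
g = 5: 5^20 ≡ 1 — hits 1, so not a primitive root.
g = 6: 6^20 ≡ 40; 6^8 ≡ 10 — none is 1, so 6 is a primitive root.
Hence the least primitive root of 41 is 6.

6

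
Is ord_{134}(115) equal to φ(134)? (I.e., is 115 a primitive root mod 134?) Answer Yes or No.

Yes

φ(134) = φ(2)·φ(67) = 1·66 = 66 = 2 · 3 · 11.
115 is a primitive root mod 134 iff 115^(φ(134)/q) ≢ 1 for every prime q | φ(134), i.e. q ∈ {2, 3, 11}.
115^33 ≡ 133 (mod 134)  [q = 2: ≢ 1 ✓]
115^22 ≡ 37 (mod 134)  [q = 3: ≢ 1 ✓]
115^6 ≡ 89 (mod 134)  [q = 11: ≢ 1 ✓]
All checks pass, so 115 has order 66 and is a primitive root modulo 134.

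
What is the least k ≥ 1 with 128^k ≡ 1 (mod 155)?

20

Since 128 ∈ (Z/155Z)^×, its order divides φ(155) = φ(5·31) = (5−1)·(31−1) = 4·30 = 120 = 2^3 · 3 · 5.
Divisors of 120: 1, 2, 3, 4, 5, 6, 8, 10, 12, 15, 20, 24, 30, 40, 60, 120.
Check 128^d mod 155 for each divisor in increasing order:
128^1 ≡ 128 (mod 155)
128^2 ≡ 109 (mod 155)
128^3 ≡ 2 (mod 155)
128^4 ≡ 101 (mod 155)
128^5 ≡ 63 (mod 155)
128^6 ≡ 4 (mod 155)
128^8 ≡ 126 (mod 155)
128^10 ≡ 94 (mod 155)
128^12 ≡ 16 (mod 155)
128^15 ≡ 32 (mod 155)
128^20 ≡ 1 (mod 155) ✓
The smallest such exponent is 20, so the order of 128 is 20.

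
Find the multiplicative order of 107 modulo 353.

352

By Lagrange's theorem, ord_353(107) divides φ(353) = 353 − 1 = 352 = 2^5 · 11.
Divisors of 352: 1, 2, 4, 8, 11, 16, 22, 32, 44, 88, 176, 352.
Evaluate successive powers at the divisors of 352:
107^1 ≡ 107
107^2 ≡ 153
107^4 ≡ 111
107^8 ≡ 319
107^11 ≡ 67
107^16 ≡ 97
107^22 ≡ 253
107^32 ≡ 231
107^44 ≡ 116
107^88 ≡ 42
107^176 ≡ 352
107^352 ≡ 1
So ord_353(107) = 352.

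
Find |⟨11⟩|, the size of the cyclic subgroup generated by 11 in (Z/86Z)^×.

ord(11) | φ(86) = φ(2)·φ(43) = 1·42 = 42 = 2 · 3 · 7.
Divisors of 42: 1, 2, 3, 6, 7, 14, 21, 42.
Check 11^d mod 86 for each divisor in increasing order:
11^1 ≡ 11
11^2 ≡ 35
11^3 ≡ 41
11^6 ≡ 47
11^7 ≡ 1
The smallest such exponent is 7, so the order of 11 is 7.

7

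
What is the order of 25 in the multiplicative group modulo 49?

Since 25 ∈ (Z/49Z)^×, its order divides φ(49) = φ(7^2) = 7·(7−1) = 42 = 2 · 3 · 7.
Divisors of 42: 1, 2, 3, 6, 7, 14, 21, 42.
Compute 25^d (mod 49) for the divisors d until we hit 1:
25^1 ≡ 25 (mod 49)
25^2 ≡ 37 (mod 49)
25^3 ≡ 43 (mod 49)
25^6 ≡ 36 (mod 49)
25^7 ≡ 18 (mod 49)
25^14 ≡ 30 (mod 49)
25^21 ≡ 1 (mod 49) ✓
So ord_49(25) = 21.

21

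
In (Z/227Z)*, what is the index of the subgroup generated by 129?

ord(129) | φ(227) = 227 − 1 = 226 = 2 · 113.
Divisors of 226: 1, 2, 113, 226.
Check 129^d mod 227 for each divisor in increasing order:
129^1 ≡ 129 (mod 227)
129^2 ≡ 70 (mod 227)
129^113 ≡ 1 (mod 227) ✓
So ord_227(129) = 113, hence |⟨129⟩| = 113.
[(Z/227Z)^× : ⟨129⟩] = 226/113 = 2.

2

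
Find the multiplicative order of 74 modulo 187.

80

Since 74 ∈ (Z/187Z)^×, its order divides φ(187) = φ(11·17) = (11−1)·(17−1) = 10·16 = 160 = 2^5 · 5.
Divisors of 160: 1, 2, 4, 5, 8, 10, 16, 20, 32, 40, 80, 160.
Evaluate successive powers at the divisors of 160:
74^1 ≡ 74 (mod 187)
74^2 ≡ 53 (mod 187)
74^4 ≡ 4 (mod 187)
74^5 ≡ 109 (mod 187)
74^8 ≡ 16 (mod 187)
74^10 ≡ 100 (mod 187)
74^16 ≡ 69 (mod 187)
74^20 ≡ 89 (mod 187)
74^32 ≡ 86 (mod 187)
74^40 ≡ 67 (mod 187)
74^80 ≡ 1 (mod 187) ✓
The smallest such exponent is 80, so the order of 74 is 80.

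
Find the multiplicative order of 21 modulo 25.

5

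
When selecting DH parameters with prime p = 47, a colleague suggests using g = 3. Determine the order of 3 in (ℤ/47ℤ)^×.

By Lagrange's theorem, ord_47(3) divides φ(47) = 47 − 1 = 46 = 2 · 23.
Divisors of 46: 1, 2, 23, 46.
Evaluate successive powers at the divisors of 46:
3^1 ≡ 3 (mod 47)
3^2 ≡ 9 (mod 47)
3^23 ≡ 1 (mod 47) ✓
So ord_47(3) = 23.

23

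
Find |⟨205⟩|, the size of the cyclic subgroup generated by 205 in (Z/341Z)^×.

30

By Lagrange's theorem, ord_341(205) divides φ(341) = φ(11·31) = (11−1)·(31−1) = 10·30 = 300 = 2^2 · 3 · 5^2.
Divisors of 300: 1, 2, 3, 4, 5, 6, 10, 12, 15, 20, 25, 30, 50, 60, 75, 100, 150, 300.
Compute 205^d (mod 341) for the divisors d until we hit 1:
205^1 ≡ 205 (mod 341)
205^2 ≡ 82 (mod 341)
205^3 ≡ 101 (mod 341)
205^4 ≡ 245 (mod 341)
205^5 ≡ 98 (mod 341)
205^6 ≡ 312 (mod 341)
205^10 ≡ 56 (mod 341)
205^12 ≡ 159 (mod 341)
205^15 ≡ 32 (mod 341)
205^20 ≡ 67 (mod 341)
205^25 ≡ 87 (mod 341)
205^30 ≡ 1 (mod 341) ✓
Therefore the multiplicative order of 205 modulo 341 is 30.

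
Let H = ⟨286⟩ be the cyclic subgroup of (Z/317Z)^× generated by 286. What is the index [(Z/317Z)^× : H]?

By Lagrange's theorem, ord_317(286) divides φ(317) = 317 − 1 = 316 = 2^2 · 79.
Divisors of 316: 1, 2, 4, 79, 158, 316.
Evaluate successive powers at the divisors of 316:
286^1 ≡ 286 (mod 317)
286^2 ≡ 10 (mod 317)
286^4 ≡ 100 (mod 317)
286^79 ≡ 316 (mod 317)
286^158 ≡ 1 (mod 317) ✓
Thus |⟨286⟩| = ord(286) = 158.
The index is φ(317) / ord(286) = 316 / 158 = 2.

2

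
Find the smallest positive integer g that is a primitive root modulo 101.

2

φ(101) = 101 − 1 = 100 = 2^2 · 5^2.
g is a primitive root iff g^(100/q) ≢ 1 (mod 101) for each prime q ∈ {2, 5}.
g = 2: 2^50 ≡ 100; 2^20 ≡ 95 — none is 1, so 2 is a primitive root.
So 2 is the smallest generator of (Z/101Z)^×.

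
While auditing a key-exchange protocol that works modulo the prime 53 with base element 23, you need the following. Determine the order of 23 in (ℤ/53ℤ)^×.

4

Since 23 ∈ (Z/53Z)^×, its order divides φ(53) = 53 − 1 = 52 = 2^2 · 13.
Divisors of 52: 1, 2, 4, 13, 26, 52.
Check 23^d mod 53 for each divisor in increasing order:
23^1 ≡ 23
23^2 ≡ 52
23^4 ≡ 1
Hence ord(23) = 4.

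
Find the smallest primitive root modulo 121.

2

φ(121) = φ(11^2) = 11·(11−1) = 110 = 2 · 5 · 11.
g is a primitive root iff g^(110/q) ≢ 1 (mod 121) for each prime q ∈ {2, 5, 11}.
g = 2: 2^55 ≡ 120; 2^22 ≡ 81; 2^10 ≡ 56 — none is 1, so 2 is a primitive root.
Hence the least primitive root of 121 is 2.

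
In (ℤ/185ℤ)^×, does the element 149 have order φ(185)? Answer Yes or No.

185 = 5 · 37 is a product of two distinct odd primes, so (Z/185Z)^× ≅ (Z/5Z)^× × (Z/37Z)^× is not cyclic.
No primitive root modulo 185 exists; in particular 149 is not one.

No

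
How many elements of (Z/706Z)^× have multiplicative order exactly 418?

0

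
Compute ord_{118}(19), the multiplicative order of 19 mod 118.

29

By Lagrange's theorem, ord_118(19) divides φ(118) = φ(2)·φ(59) = 1·58 = 58 = 2 · 29.
Divisors of 58: 1, 2, 29, 58.
Check 19^d mod 118 for each divisor in increasing order:
19^1 ≡ 19 (mod 118)
19^2 ≡ 7 (mod 118)
19^29 ≡ 1 (mod 118) ✓
So ord_118(19) = 29.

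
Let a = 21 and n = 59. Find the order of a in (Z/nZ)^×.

By Lagrange's theorem, ord_59(21) divides φ(59) = 59 − 1 = 58 = 2 · 29.
Divisors of 58: 1, 2, 29, 58.
Test each divisor d:
21^1 ≡ 21 (mod 59)
21^2 ≡ 28 (mod 59)
21^29 ≡ 1 (mod 59) ✓
Therefore the multiplicative order of 21 modulo 59 is 29.

29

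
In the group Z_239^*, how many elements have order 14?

φ(239) = 239 − 1 = 238 = 2 · 7 · 17.
Since (Z/239Z)^× is cyclic of order 238, the number of elements of order d is φ(d) when d | 238 and 0 otherwise.
14 = 2 · 7 divides 238, and φ(14) = 6.

6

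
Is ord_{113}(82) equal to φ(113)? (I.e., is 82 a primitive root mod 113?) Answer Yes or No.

φ(113) = 113 − 1 = 112 = 2^4 · 7.
82 is a primitive root mod 113 iff 82^(φ(113)/q) ≢ 1 for every prime q | φ(113), i.e. q ∈ {2, 7}.
82^56 ≡ 1 (mod 113)  [q = 2: ≡ 1 ✗]
82^16 ≡ 49 (mod 113)  [q = 7: ≢ 1 ✓]
Since 82^56 ≡ 1, the order of 82 divides 56 < 112, so 82 is not a primitive root.

No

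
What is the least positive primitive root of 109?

6

φ(109) = 109 − 1 = 108 = 2^2 · 3^3.
Test candidates g = 2, 3, … against the prime factors q ∈ {2, 3} of φ(109): g is a generator iff g^(108/q) ≢ 1 for every such q.
g = 2: 2^54 ≡ 108; 2^36 ≡ 1 — hits 1, so not a primitive root.
g = 3: 3^54 ≡ 1 — hits 1, so not a primitive root.
g = 4: 4^54 ≡ 1 — hits 1, so not a primitive root.
g = 5: 5^54 ≡ 1 — hits 1, so not a primitive root.
g = 6: 6^54 ≡ 108; 6^36 ≡ 63 — none is 1, so 6 is a primitive root.
Hence the least primitive root of 109 is 6.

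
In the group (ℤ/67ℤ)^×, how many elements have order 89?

φ(67) = 67 − 1 = 66 = 2 · 3 · 11.
Since (Z/67Z)^× is cyclic of order 66, the number of elements of order d is φ(d) when d | 66 and 0 otherwise.
89 does not divide 66, so no element of (Z/67Z)^× has order 89.

0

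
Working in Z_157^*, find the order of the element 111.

By Lagrange's theorem, ord_157(111) divides φ(157) = 157 − 1 = 156 = 2^2 · 3 · 13.
Divisors of 156: 1, 2, 3, 4, 6, 12, 13, 26, 39, 52, 78, 156.
Test each divisor d:
111^1 ≡ 111
111^2 ≡ 75
111^3 ≡ 4
111^4 ≡ 130
111^6 ≡ 16
111^12 ≡ 99
111^13 ≡ 156
111^26 ≡ 1
Hence ord(111) = 26.

26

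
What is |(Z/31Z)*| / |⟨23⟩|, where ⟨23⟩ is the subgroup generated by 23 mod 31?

3

By Lagrange's theorem, ord_31(23) divides φ(31) = 31 − 1 = 30 = 2 · 3 · 5.
Divisors of 30: 1, 2, 3, 5, 6, 10, 15, 30.
Compute 23^d (mod 31) for the divisors d until we hit 1:
23^1 ≡ 23 (mod 31)
23^2 ≡ 2 (mod 31)
23^3 ≡ 15 (mod 31)
23^5 ≡ 30 (mod 31)
23^6 ≡ 8 (mod 31)
23^10 ≡ 1 (mod 31) ✓
Thus |⟨23⟩| = ord(23) = 10.
[(Z/31Z)^× : ⟨23⟩] = 30/10 = 3.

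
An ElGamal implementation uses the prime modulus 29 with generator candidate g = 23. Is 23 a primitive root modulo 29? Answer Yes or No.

φ(29) = 29 − 1 = 28 = 2^2 · 7.
An element g generates (Z/29Z)^× iff g^(28/q) ≢ 1 (mod 29) for each prime q ∈ {2, 7}.
23^14 ≡ 1 (mod 29)  [q = 2: ≡ 1 ✗]
23^4 ≡ 20 (mod 29)  [q = 7: ≢ 1 ✓]
The check at q = 2 fails, so 23 generates a proper subgroup.

No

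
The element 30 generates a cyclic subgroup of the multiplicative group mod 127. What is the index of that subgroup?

By Lagrange's theorem, ord_127(30) divides φ(127) = 127 − 1 = 126 = 2 · 3^2 · 7.
Divisors of 126: 1, 2, 3, 6, 7, 9, 14, 18, 21, 42, 63, 126.
Compute 30^d (mod 127) for the divisors d until we hit 1:
30^1 ≡ 30
30^2 ≡ 11
30^3 ≡ 76
30^6 ≡ 61
30^7 ≡ 52
30^9 ≡ 64
30^14 ≡ 37
30^18 ≡ 32
30^21 ≡ 19
30^42 ≡ 107
30^63 ≡ 1
The order of 30 is 63, so the subgroup it generates has 63 elements.
The index is φ(127) / ord(30) = 126 / 63 = 2.

2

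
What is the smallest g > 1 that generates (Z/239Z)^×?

φ(239) = 239 − 1 = 238 = 2 · 7 · 17.
g is a primitive root iff g^(238/q) ≢ 1 (mod 239) for each prime q ∈ {2, 7, 17}.
g = 2: 2^119 ≡ 1 — hits 1, so not a primitive root.
g = 3: 3^119 ≡ 1 — hits 1, so not a primitive root.
g = 4: 4^119 ≡ 1 — hits 1, so not a primitive root.
g = 5: 5^119 ≡ 1 — hits 1, so not a primitive root.
g = 6: 6^119 ≡ 1 — hits 1, so not a primitive root.
g = 7: 7^119 ≡ 238; 7^34 ≡ 24; 7^14 ≡ 211 — none is 1, so 7 is a primitive root.
So 7 is the smallest generator of (Z/239Z)^×.

7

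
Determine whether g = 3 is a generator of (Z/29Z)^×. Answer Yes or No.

φ(29) = 29 − 1 = 28 = 2^2 · 7.
3 is a primitive root mod 29 iff 3^(φ(29)/q) ≢ 1 for every prime q | φ(29), i.e. q ∈ {2, 7}.
3^14 ≡ 28 (mod 29)  [q = 2: ≢ 1 ✓]
3^4 ≡ 23 (mod 29)  [q = 7: ≢ 1 ✓]
All checks pass, so 3 has order 28 and is a primitive root modulo 29.

Yes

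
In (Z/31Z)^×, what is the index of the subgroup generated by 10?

ord(10) | φ(31) = 31 − 1 = 30 = 2 · 3 · 5.
Divisors of 30: 1, 2, 3, 5, 6, 10, 15, 30.
Test each divisor d:
10^1 ≡ 10 (mod 31)
10^2 ≡ 7 (mod 31)
10^3 ≡ 8 (mod 31)
10^5 ≡ 25 (mod 31)
10^6 ≡ 2 (mod 31)
10^10 ≡ 5 (mod 31)
10^15 ≡ 1 (mod 31) ✓
So ord_31(10) = 15, hence |⟨10⟩| = 15.
The index is φ(31) / ord(10) = 30 / 15 = 2.

2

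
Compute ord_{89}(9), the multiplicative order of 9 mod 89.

Since 9 ∈ (Z/89Z)^×, its order divides φ(89) = 89 − 1 = 88 = 2^3 · 11.
Divisors of 88: 1, 2, 4, 8, 11, 22, 44, 88.
Check 9^d mod 89 for each divisor in increasing order:
9^1 ≡ 9 (mod 89)
9^2 ≡ 81 (mod 89)
9^4 ≡ 64 (mod 89)
9^8 ≡ 2 (mod 89)
9^11 ≡ 34 (mod 89)
9^22 ≡ 88 (mod 89)
9^44 ≡ 1 (mod 89) ✓
Hence ord(9) = 44.

44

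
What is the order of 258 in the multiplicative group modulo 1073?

28

The order of 258 must divide φ(1073) = φ(29·37) = (29−1)·(37−1) = 28·36 = 1008 = 2^4 · 3^2 · 7.
Divisors of 1008: 1, 2, 3, 4, 6, 7, 8, 9, 12, 14, 16, 18, 21, 24, 28, 36, 42, 48, 56, 63, 72, 84, 112, 126, 144, 168, 252, 336, 504, 1008.
Evaluate successive powers at the divisors of 1008:
258^1 ≡ 258 (mod 1073)
258^2 ≡ 38 (mod 1073)
258^3 ≡ 147 (mod 1073)
258^4 ≡ 371 (mod 1073)
258^6 ≡ 149 (mod 1073)
258^7 ≡ 887 (mod 1073)
258^8 ≡ 297 (mod 1073)
258^9 ≡ 443 (mod 1073)
258^12 ≡ 741 (mod 1073)
258^14 ≡ 260 (mod 1073)
258^16 ≡ 223 (mod 1073)
258^18 ≡ 963 (mod 1073)
258^21 ≡ 998 (mod 1073)
258^24 ≡ 778 (mod 1073)
258^28 ≡ 1 (mod 1073) ✓
Therefore the multiplicative order of 258 modulo 1073 is 28.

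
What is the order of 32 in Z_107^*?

106

ord(32) | φ(107) = 107 − 1 = 106 = 2 · 53.
Divisors of 106: 1, 2, 53, 106.
Compute 32^d (mod 107) for the divisors d until we hit 1:
32^1 ≡ 32 (mod 107)
32^2 ≡ 61 (mod 107)
32^53 ≡ 106 (mod 107)
32^106 ≡ 1 (mod 107) ✓
Therefore the multiplicative order of 32 modulo 107 is 106.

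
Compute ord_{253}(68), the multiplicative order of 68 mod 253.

By Lagrange's theorem, ord_253(68) divides φ(253) = φ(11·23) = (11−1)·(23−1) = 10·22 = 220 = 2^2 · 5 · 11.
Divisors of 220: 1, 2, 4, 5, 10, 11, 20, 22, 44, 55, 110, 220.
Evaluate successive powers at the divisors of 220:
68^1 ≡ 68 (mod 253)
68^2 ≡ 70 (mod 253)
68^4 ≡ 93 (mod 253)
68^5 ≡ 252 (mod 253)
68^10 ≡ 1 (mod 253) ✓
So ord_253(68) = 10.

10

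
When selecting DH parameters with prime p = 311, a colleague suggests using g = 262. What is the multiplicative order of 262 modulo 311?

62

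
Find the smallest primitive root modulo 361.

2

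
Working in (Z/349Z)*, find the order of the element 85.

87

By Lagrange's theorem, ord_349(85) divides φ(349) = 349 − 1 = 348 = 2^2 · 3 · 29.
Divisors of 348: 1, 2, 3, 4, 6, 12, 29, 58, 87, 116, 174, 348.
Compute 85^d (mod 349) for the divisors d until we hit 1:
85^1 ≡ 85
85^2 ≡ 245
85^3 ≡ 234
85^4 ≡ 346
85^6 ≡ 312
85^12 ≡ 322
85^29 ≡ 122
85^58 ≡ 226
85^87 ≡ 1
So ord_349(85) = 87.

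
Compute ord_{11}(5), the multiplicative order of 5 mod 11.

5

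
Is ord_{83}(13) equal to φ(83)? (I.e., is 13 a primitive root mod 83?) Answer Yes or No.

Yes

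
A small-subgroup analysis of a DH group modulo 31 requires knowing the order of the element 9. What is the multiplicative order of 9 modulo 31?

15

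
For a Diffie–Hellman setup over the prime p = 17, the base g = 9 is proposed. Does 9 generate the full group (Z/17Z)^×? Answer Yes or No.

φ(17) = 17 − 1 = 16 = 2^4.
9 is a primitive root mod 17 iff 9^(φ(17)/q) ≢ 1 for every prime q | φ(17), i.e. q ∈ {2}.
9^8 ≡ 1 (mod 17)  [q = 2: ≡ 1 ✗]
9^8 ≡ 1 shows ord(9) | 8, strictly less than φ(17); not a primitive root.

No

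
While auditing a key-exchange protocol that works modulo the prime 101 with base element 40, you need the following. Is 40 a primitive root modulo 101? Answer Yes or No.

Yes

φ(101) = 101 − 1 = 100 = 2^2 · 5^2.
40 is a primitive root mod 101 iff 40^(φ(101)/q) ≢ 1 for every prime q | φ(101), i.e. q ∈ {2, 5}.
40^50 ≡ 100 (mod 101)  [q = 2: ≢ 1 ✓]
40^20 ≡ 36 (mod 101)  [q = 5: ≢ 1 ✓]
Every test exponent gives a nontrivial residue, hence 40 generates the full group.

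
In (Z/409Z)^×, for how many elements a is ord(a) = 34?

16

φ(409) = 409 − 1 = 408 = 2^3 · 3 · 17.
Since (Z/409Z)^× is cyclic of order 408, the number of elements of order d is φ(d) when d | 408 and 0 otherwise.
34 = 2 · 17 divides 408, and φ(34) = 16.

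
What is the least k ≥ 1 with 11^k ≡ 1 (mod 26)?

12

Since 11 ∈ (Z/26Z)^×, its order divides φ(26) = φ(2)·φ(13) = 1·12 = 12 = 2^2 · 3.
Divisors of 12: 1, 2, 3, 4, 6, 12.
Compute 11^d (mod 26) for the divisors d until we hit 1:
11^1 ≡ 11 (mod 26)
11^2 ≡ 17 (mod 26)
11^3 ≡ 5 (mod 26)
11^4 ≡ 3 (mod 26)
11^6 ≡ 25 (mod 26)
11^12 ≡ 1 (mod 26) ✓
The smallest such exponent is 12, so the order of 11 is 12.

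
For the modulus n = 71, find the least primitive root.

7

φ(71) = 71 − 1 = 70 = 2 · 5 · 7.
g is a primitive root iff g^(70/q) ≢ 1 (mod 71) for each prime q ∈ {2, 5, 7}.
g = 2: 2^35 ≡ 1 — hits 1, so not a primitive root.
g = 3: 3^35 ≡ 1 — hits 1, so not a primitive root.
g = 4: 4^35 ≡ 1 — hits 1, so not a primitive root.
g = 5: 5^35 ≡ 1 — hits 1, so not a primitive root.
g = 6: 6^35 ≡ 1 — hits 1, so not a primitive root.
g = 7: 7^35 ≡ 70; 7^14 ≡ 54; 7^10 ≡ 45 — none is 1, so 7 is a primitive root.
The smallest primitive root modulo 71 is 7.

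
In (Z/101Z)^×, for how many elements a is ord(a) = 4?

2

φ(101) = 101 − 1 = 100 = 2^2 · 5^2.
(Z/101Z)^× is cyclic (|G| = 100); a cyclic group of order m has exactly φ(d) elements of each order d | m, and none otherwise.
4 = 2^2 divides 100, and φ(4) = 2.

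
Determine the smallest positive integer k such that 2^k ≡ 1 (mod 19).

ord(2) | φ(19) = 19 − 1 = 18 = 2 · 3^2.
Divisors of 18: 1, 2, 3, 6, 9, 18.
Check 2^d mod 19 for each divisor in increasing order:
2^1 ≡ 2 (mod 19)
2^2 ≡ 4 (mod 19)
2^3 ≡ 8 (mod 19)
2^6 ≡ 7 (mod 19)
2^9 ≡ 18 (mod 19)
2^18 ≡ 1 (mod 19) ✓
Hence ord(2) = 18.

18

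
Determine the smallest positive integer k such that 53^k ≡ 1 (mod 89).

44

Since 53 ∈ (Z/89Z)^×, its order divides φ(89) = 89 − 1 = 88 = 2^3 · 11.
Divisors of 88: 1, 2, 4, 8, 11, 22, 44, 88.
Test each divisor d:
53^1 ≡ 53 (mod 89)
53^2 ≡ 50 (mod 89)
53^4 ≡ 8 (mod 89)
53^8 ≡ 64 (mod 89)
53^11 ≡ 55 (mod 89)
53^22 ≡ 88 (mod 89)
53^44 ≡ 1 (mod 89) ✓
Therefore the multiplicative order of 53 modulo 89 is 44.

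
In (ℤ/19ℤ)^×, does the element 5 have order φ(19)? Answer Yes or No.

φ(19) = 19 − 1 = 18 = 2 · 3^2.
It suffices to check that the order of 5 is not a proper divisor of 18: compute 5^(18/q) for q ∈ {2, 3}.
5^9 ≡ 1 (mod 19)  [q = 2: ≡ 1 ✗]
5^6 ≡ 7 (mod 19)  [q = 3: ≢ 1 ✓]
Since 5^9 ≡ 1, the order of 5 divides 9 < 18, so 5 is not a primitive root.

No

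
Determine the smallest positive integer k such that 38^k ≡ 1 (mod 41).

Since 38 ∈ (Z/41Z)^×, its order divides φ(41) = 41 − 1 = 40 = 2^3 · 5.
Divisors of 40: 1, 2, 4, 5, 8, 10, 20, 40.
Check 38^d mod 41 for each divisor in increasing order:
38^1 ≡ 38 (mod 41)
38^2 ≡ 9 (mod 41)
38^4 ≡ 40 (mod 41)
38^5 ≡ 3 (mod 41)
38^8 ≡ 1 (mod 41) ✓
The smallest such exponent is 8, so the order of 38 is 8.

8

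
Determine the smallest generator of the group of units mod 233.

φ(233) = 233 − 1 = 232 = 2^3 · 29.
g is a primitive root iff g^(232/q) ≢ 1 (mod 233) for each prime q ∈ {2, 29}.
g = 2: 2^116 ≡ 1 — hits 1, so not a primitive root.
g = 3: 3^116 ≡ 232; 3^8 ≡ 37 — none is 1, so 3 is a primitive root.
The smallest primitive root modulo 233 is 3.

3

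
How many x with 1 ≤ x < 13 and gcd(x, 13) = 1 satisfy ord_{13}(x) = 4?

2

φ(13) = 13 − 1 = 12 = 2^2 · 3.
(Z/13Z)^× is cyclic (|G| = 12); a cyclic group of order m has exactly φ(d) elements of each order d | m, and none otherwise.
4 = 2^2 divides 12, and φ(4) = 2.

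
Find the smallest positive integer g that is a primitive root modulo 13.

2

φ(13) = 13 − 1 = 12 = 2^2 · 3.
g is a primitive root iff g^(12/q) ≢ 1 (mod 13) for each prime q ∈ {2, 3}.
g = 2: 2^6 ≡ 12; 2^4 ≡ 3 — none is 1, so 2 is a primitive root.
So 2 is the smallest generator of (Z/13Z)^×.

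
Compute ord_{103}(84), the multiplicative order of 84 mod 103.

102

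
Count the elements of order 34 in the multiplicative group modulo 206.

16

φ(206) = φ(2)·φ(103) = 1·102 = 102 = 2 · 3 · 17.
In a cyclic group of order 102, there are φ(d) elements of order d for each divisor d of 102, and zero for non-divisors.
34 = 2 · 17 divides 102, and φ(34) = 16.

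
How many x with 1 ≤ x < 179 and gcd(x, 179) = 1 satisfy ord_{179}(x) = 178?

φ(179) = 179 − 1 = 178 = 2 · 89.
Since (Z/179Z)^× is cyclic of order 178, the number of elements of order d is φ(d) when d | 178 and 0 otherwise.
178 = 2 · 89 divides 178, and φ(178) = 88.

88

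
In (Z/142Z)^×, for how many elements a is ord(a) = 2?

1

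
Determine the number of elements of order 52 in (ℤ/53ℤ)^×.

24

φ(53) = 53 − 1 = 52 = 2^2 · 13.
(Z/53Z)^× is cyclic (|G| = 52); a cyclic group of order m has exactly φ(d) elements of each order d | m, and none otherwise.
52 = 2^2 · 13 divides 52, and φ(52) = 24.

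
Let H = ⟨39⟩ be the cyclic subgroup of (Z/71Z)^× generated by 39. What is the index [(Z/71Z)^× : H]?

5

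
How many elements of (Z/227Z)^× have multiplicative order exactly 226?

φ(227) = 227 − 1 = 226 = 2 · 113.
(Z/227Z)^× is cyclic (|G| = 226); a cyclic group of order m has exactly φ(d) elements of each order d | m, and none otherwise.
226 = 2 · 113 divides 226, and φ(226) = 112.

112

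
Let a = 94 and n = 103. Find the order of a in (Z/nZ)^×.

34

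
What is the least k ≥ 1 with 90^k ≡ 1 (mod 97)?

By Lagrange's theorem, ord_97(90) divides φ(97) = 97 − 1 = 96 = 2^5 · 3.
Divisors of 96: 1, 2, 3, 4, 6, 8, 12, 16, 24, 32, 48, 96.
Check 90^d mod 97 for each divisor in increasing order:
90^1 ≡ 90 (mod 97)
90^2 ≡ 49 (mod 97)
90^3 ≡ 45 (mod 97)
90^4 ≡ 73 (mod 97)
90^6 ≡ 85 (mod 97)
90^8 ≡ 91 (mod 97)
90^12 ≡ 47 (mod 97)
90^16 ≡ 36 (mod 97)
90^24 ≡ 75 (mod 97)
90^32 ≡ 35 (mod 97)
90^48 ≡ 96 (mod 97)
90^96 ≡ 1 (mod 97) ✓
Hence ord(90) = 96.

96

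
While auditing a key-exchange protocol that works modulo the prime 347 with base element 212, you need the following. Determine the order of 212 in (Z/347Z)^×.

173

The order of 212 must divide φ(347) = 347 − 1 = 346 = 2 · 173.
Divisors of 346: 1, 2, 173, 346.
Check 212^d mod 347 for each divisor in increasing order:
212^1 ≡ 212
212^2 ≡ 181
212^173 ≡ 1
So ord_347(212) = 173.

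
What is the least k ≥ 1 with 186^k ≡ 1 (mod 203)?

12

Since 186 ∈ (Z/203Z)^×, its order divides φ(203) = φ(7·29) = (7−1)·(29−1) = 6·28 = 168 = 2^3 · 3 · 7.
Divisors of 168: 1, 2, 3, 4, 6, 7, 8, 12, 14, 21, 24, 28, 42, 56, 84, 168.
Test each divisor d:
186^1 ≡ 186 (mod 203)
186^2 ≡ 86 (mod 203)
186^3 ≡ 162 (mod 203)
186^4 ≡ 88 (mod 203)
186^6 ≡ 57 (mod 203)
186^7 ≡ 46 (mod 203)
186^8 ≡ 30 (mod 203)
186^12 ≡ 1 (mod 203) ✓
So ord_203(186) = 12.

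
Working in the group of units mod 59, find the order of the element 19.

29

The order of 19 must divide φ(59) = 59 − 1 = 58 = 2 · 29.
Divisors of 58: 1, 2, 29, 58.
Check 19^d mod 59 for each divisor in increasing order:
19^1 ≡ 19 (mod 59)
19^2 ≡ 7 (mod 59)
19^29 ≡ 1 (mod 59) ✓
Therefore the multiplicative order of 19 modulo 59 is 29.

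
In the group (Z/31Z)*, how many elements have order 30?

8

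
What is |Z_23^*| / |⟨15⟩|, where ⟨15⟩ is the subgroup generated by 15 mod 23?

ord(15) | φ(23) = 23 − 1 = 22 = 2 · 11.
Divisors of 22: 1, 2, 11, 22.
Test each divisor d:
15^1 ≡ 15 (mod 23)
15^2 ≡ 18 (mod 23)
15^11 ≡ 22 (mod 23)
15^22 ≡ 1 (mod 23) ✓
The order of 15 is 22, so the subgroup it generates has 22 elements.
[(Z/23Z)^× : ⟨15⟩] = 22/22 = 1.

1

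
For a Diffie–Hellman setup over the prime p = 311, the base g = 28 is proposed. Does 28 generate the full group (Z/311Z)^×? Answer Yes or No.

φ(311) = 311 − 1 = 310 = 2 · 5 · 31.
Test 28^(310/q) mod 311 for each prime factor q of 310:
28^155 ≡ 1 (mod 311)  [q = 2: ≡ 1 ✗]
28^62 ≡ 216 (mod 311)  [q = 5: ≢ 1 ✓]
28^10 ≡ 300 (mod 311)  [q = 31: ≢ 1 ✓]
28^155 ≡ 1 shows ord(28) | 155, strictly less than φ(311); not a primitive root.

No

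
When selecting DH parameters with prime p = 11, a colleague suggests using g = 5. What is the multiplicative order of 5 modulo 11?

Since 5 ∈ (Z/11Z)^×, its order divides φ(11) = 11 − 1 = 10 = 2 · 5.
Divisors of 10: 1, 2, 5, 10.
Check 5^d mod 11 for each divisor in increasing order:
5^1 ≡ 5 (mod 11)
5^2 ≡ 3 (mod 11)
5^5 ≡ 1 (mod 11) ✓
So ord_11(5) = 5.

5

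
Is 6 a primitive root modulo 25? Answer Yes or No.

φ(25) = φ(5^2) = 5·(5−1) = 20 = 2^2 · 5.
It suffices to check that the order of 6 is not a proper divisor of 20: compute 6^(20/q) for q ∈ {2, 5}.
6^10 ≡ 1 (mod 25)  [q = 2: ≡ 1 ✗]
6^4 ≡ 21 (mod 25)  [q = 5: ≢ 1 ✓]
Since 6^10 ≡ 1, the order of 6 divides 10 < 20, so 6 is not a primitive root.

No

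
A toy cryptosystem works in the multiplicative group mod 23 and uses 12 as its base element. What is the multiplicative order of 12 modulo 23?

11

The order of 12 must divide φ(23) = 23 − 1 = 22 = 2 · 11.
Divisors of 22: 1, 2, 11, 22.
Compute 12^d (mod 23) for the divisors d until we hit 1:
12^1 ≡ 12 (mod 23)
12^2 ≡ 6 (mod 23)
12^11 ≡ 1 (mod 23) ✓
The smallest such exponent is 11, so the order of 12 is 11.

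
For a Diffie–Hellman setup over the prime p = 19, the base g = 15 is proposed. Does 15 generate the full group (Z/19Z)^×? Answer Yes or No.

Yes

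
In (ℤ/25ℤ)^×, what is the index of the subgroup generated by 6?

4

The order of 6 must divide φ(25) = φ(5^2) = 5·(5−1) = 20 = 2^2 · 5.
Divisors of 20: 1, 2, 4, 5, 10, 20.
Evaluate successive powers at the divisors of 20:
6^1 ≡ 6 (mod 25)
6^2 ≡ 11 (mod 25)
6^4 ≡ 21 (mod 25)
6^5 ≡ 1 (mod 25) ✓
The order of 6 is 5, so the subgroup it generates has 5 elements.
Index = |(Z/25Z)^×| / |⟨6⟩| = 20 / 5 = 4.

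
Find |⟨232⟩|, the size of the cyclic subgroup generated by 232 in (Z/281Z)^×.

5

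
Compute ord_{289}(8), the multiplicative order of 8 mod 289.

136

ord(8) | φ(289) = φ(17^2) = 17·(17−1) = 272 = 2^4 · 17.
Divisors of 272: 1, 2, 4, 8, 16, 17, 34, 68, 136, 272.
Evaluate successive powers at the divisors of 272:
8^1 ≡ 8 (mod 289)
8^2 ≡ 64 (mod 289)
8^4 ≡ 50 (mod 289)
8^8 ≡ 188 (mod 289)
8^16 ≡ 86 (mod 289)
8^17 ≡ 110 (mod 289)
8^34 ≡ 251 (mod 289)
8^68 ≡ 288 (mod 289)
8^136 ≡ 1 (mod 289) ✓
So ord_289(8) = 136.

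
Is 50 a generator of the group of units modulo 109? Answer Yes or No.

Yes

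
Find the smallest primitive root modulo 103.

φ(103) = 103 − 1 = 102 = 2 · 3 · 17.
g is a primitive root iff g^(102/q) ≢ 1 (mod 103) for each prime q ∈ {2, 3, 17}.
g = 2: 2^51 ≡ 1 — hits 1, so not a primitive root.
g = 3: 3^51 ≡ 102; 3^34 ≡ 1 — hits 1, so not a primitive root.
g = 4: 4^51 ≡ 1 — hits 1, so not a primitive root.
g = 5: 5^51 ≡ 102; 5^34 ≡ 56; 5^6 ≡ 72 — none is 1, so 5 is a primitive root.
The smallest primitive root modulo 103 is 5.

5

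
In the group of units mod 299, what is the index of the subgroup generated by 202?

The order of 202 must divide φ(299) = φ(13·23) = (13−1)·(23−1) = 12·22 = 264 = 2^3 · 3 · 11.
Divisors of 264: 1, 2, 3, 4, 6, 8, 11, 12, 22, 24, 33, 44, 66, 88, 132, 264.
Compute 202^d (mod 299) for the divisors d until we hit 1:
202^1 ≡ 202
202^2 ≡ 140
202^3 ≡ 174
202^4 ≡ 165
202^6 ≡ 77
202^8 ≡ 16
202^11 ≡ 93
202^12 ≡ 248
202^22 ≡ 277
202^24 ≡ 209
202^33 ≡ 47
202^44 ≡ 185
202^66 ≡ 116
202^88 ≡ 139
202^132 ≡ 1
So ord_299(202) = 132, hence |⟨202⟩| = 132.
The index is φ(299) / ord(202) = 264 / 132 = 2.

2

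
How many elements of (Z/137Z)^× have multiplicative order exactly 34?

φ(137) = 137 − 1 = 136 = 2^3 · 17.
Since (Z/137Z)^× is cyclic of order 136, the number of elements of order d is φ(d) when d | 136 and 0 otherwise.
34 = 2 · 17 divides 136, and φ(34) = 16.

16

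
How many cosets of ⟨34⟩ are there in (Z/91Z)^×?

By Lagrange's theorem, ord_91(34) divides φ(91) = φ(7·13) = (7−1)·(13−1) = 6·12 = 72 = 2^3 · 3^2.
Divisors of 72: 1, 2, 3, 4, 6, 8, 9, 12, 18, 24, 36, 72.
Test each divisor d:
34^1 ≡ 34 (mod 91)
34^2 ≡ 64 (mod 91)
34^3 ≡ 83 (mod 91)
34^4 ≡ 1 (mod 91) ✓
The order of 34 is 4, so the subgroup it generates has 4 elements.
[(Z/91Z)^× : ⟨34⟩] = 72/4 = 18.

18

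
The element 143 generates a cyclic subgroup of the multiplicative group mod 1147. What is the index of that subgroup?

6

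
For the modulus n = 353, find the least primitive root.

3

φ(353) = 353 − 1 = 352 = 2^5 · 11.
Test candidates g = 2, 3, … against the prime factors q ∈ {2, 11} of φ(353): g is a generator iff g^(352/q) ≢ 1 for every such q.
g = 2: 2^176 ≡ 1 — hits 1, so not a primitive root.
g = 3: 3^176 ≡ 352; 3^32 ≡ 140 — none is 1, so 3 is a primitive root.
So 3 is the smallest generator of (Z/353Z)^×.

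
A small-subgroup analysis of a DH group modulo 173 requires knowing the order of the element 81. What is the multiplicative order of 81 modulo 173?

By Lagrange's theorem, ord_173(81) divides φ(173) = 173 − 1 = 172 = 2^2 · 43.
Divisors of 172: 1, 2, 4, 43, 86, 172.
Evaluate successive powers at the divisors of 172:
81^1 ≡ 81
81^2 ≡ 160
81^4 ≡ 169
81^43 ≡ 1
Hence ord(81) = 43.

43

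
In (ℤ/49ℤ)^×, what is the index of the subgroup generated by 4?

The order of 4 must divide φ(49) = φ(7^2) = 7·(7−1) = 42 = 2 · 3 · 7.
Divisors of 42: 1, 2, 3, 6, 7, 14, 21, 42.
Test each divisor d:
4^1 ≡ 4 (mod 49)
4^2 ≡ 16 (mod 49)
4^3 ≡ 15 (mod 49)
4^6 ≡ 29 (mod 49)
4^7 ≡ 18 (mod 49)
4^14 ≡ 30 (mod 49)
4^21 ≡ 1 (mod 49) ✓
The order of 4 is 21, so the subgroup it generates has 21 elements.
The index is φ(49) / ord(4) = 42 / 21 = 2.

2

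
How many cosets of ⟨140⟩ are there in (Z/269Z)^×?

1

ord(140) | φ(269) = 269 − 1 = 268 = 2^2 · 67.
Divisors of 268: 1, 2, 4, 67, 134, 268.
Evaluate successive powers at the divisors of 268:
140^1 ≡ 140 (mod 269)
140^2 ≡ 232 (mod 269)
140^4 ≡ 24 (mod 269)
140^67 ≡ 187 (mod 269)
140^134 ≡ 268 (mod 269)
140^268 ≡ 1 (mod 269) ✓
The order of 140 is 268, so the subgroup it generates has 268 elements.
[(Z/269Z)^× : ⟨140⟩] = 268/268 = 1.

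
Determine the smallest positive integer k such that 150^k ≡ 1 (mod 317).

By Lagrange's theorem, ord_317(150) divides φ(317) = 317 − 1 = 316 = 2^2 · 79.
Divisors of 316: 1, 2, 4, 79, 158, 316.
Evaluate successive powers at the divisors of 316:
150^1 ≡ 150 (mod 317)
150^2 ≡ 310 (mod 317)
150^4 ≡ 49 (mod 317)
150^79 ≡ 1 (mod 317) ✓
The smallest such exponent is 79, so the order of 150 is 79.

79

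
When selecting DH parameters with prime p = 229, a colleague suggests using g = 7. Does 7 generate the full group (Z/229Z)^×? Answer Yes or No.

φ(229) = 229 − 1 = 228 = 2^2 · 3 · 19.
It suffices to check that the order of 7 is not a proper divisor of 228: compute 7^(228/q) for q ∈ {2, 3, 19}.
7^114 ≡ 228 (mod 229)  [q = 2: ≢ 1 ✓]
7^76 ≡ 94 (mod 229)  [q = 3: ≢ 1 ✓]
7^12 ≡ 43 (mod 229)  [q = 19: ≢ 1 ✓]
None equal 1, so ord_229(7) = 228: 7 is a primitive root.

Yes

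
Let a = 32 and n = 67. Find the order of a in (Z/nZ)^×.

By Lagrange's theorem, ord_67(32) divides φ(67) = 67 − 1 = 66 = 2 · 3 · 11.
Divisors of 66: 1, 2, 3, 6, 11, 22, 33, 66.
Check 32^d mod 67 for each divisor in increasing order:
32^1 ≡ 32 (mod 67)
32^2 ≡ 19 (mod 67)
32^3 ≡ 5 (mod 67)
32^6 ≡ 25 (mod 67)
32^11 ≡ 30 (mod 67)
32^22 ≡ 29 (mod 67)
32^33 ≡ 66 (mod 67)
32^66 ≡ 1 (mod 67) ✓
Therefore the multiplicative order of 32 modulo 67 is 66.

66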